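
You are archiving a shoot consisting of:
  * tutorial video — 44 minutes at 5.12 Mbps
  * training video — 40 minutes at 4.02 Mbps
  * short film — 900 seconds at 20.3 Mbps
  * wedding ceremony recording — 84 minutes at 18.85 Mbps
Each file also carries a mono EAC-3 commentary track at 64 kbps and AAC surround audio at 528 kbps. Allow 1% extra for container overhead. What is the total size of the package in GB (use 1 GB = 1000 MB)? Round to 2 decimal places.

Audio total: 64 + 528 = 592 kbps = 0.592 Mbps.
tutorial video: 5.712 Mbps × 2640 s × 1.01 = 15230.5 Mb
training video: 4.612 Mbps × 2400 s × 1.01 = 11179.5 Mb
short film: 20.892 Mbps × 900 s × 1.01 = 18990.8 Mb
wedding ceremony recording: 19.442 Mbps × 5040 s × 1.01 = 98967.6 Mb
Total: 144368.3 Mb = 18046.0 MB.
= 18.05 GB.

18.05 GB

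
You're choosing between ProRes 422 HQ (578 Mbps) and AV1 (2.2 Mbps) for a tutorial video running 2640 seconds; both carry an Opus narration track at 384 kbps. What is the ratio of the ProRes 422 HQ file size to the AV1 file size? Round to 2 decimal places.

Audio: 384 kbps = 0.384 Mbps.
ProRes 422 HQ: 578.384 Mbps × 2640 s = 1526933.8 Mb = 177.758 GiB.
AV1: 2.584 Mbps × 2640 s = 6821.8 Mb = 0.794 GiB.
Ratio: 177.758 / 0.794 = 223.833.

223.83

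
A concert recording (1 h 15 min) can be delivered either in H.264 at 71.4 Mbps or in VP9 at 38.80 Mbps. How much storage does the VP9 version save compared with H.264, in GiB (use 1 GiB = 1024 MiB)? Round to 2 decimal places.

17.08 GiB

1 h 15 min = 75 min = 4500 s
H.264: 71.400 Mbps × 4500 s = 321300.0 Mb = 37.404 GiB.
VP9: 38.800 Mbps × 4500 s = 174600.0 Mb = 20.326 GiB.
Saving: 37.404 − 20.326 = 17.078 GiB.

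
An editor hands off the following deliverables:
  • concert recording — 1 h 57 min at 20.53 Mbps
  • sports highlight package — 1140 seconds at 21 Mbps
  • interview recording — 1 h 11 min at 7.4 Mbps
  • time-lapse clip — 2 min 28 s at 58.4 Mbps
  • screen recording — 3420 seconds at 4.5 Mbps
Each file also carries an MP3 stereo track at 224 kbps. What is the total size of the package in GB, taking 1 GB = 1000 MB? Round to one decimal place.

Audio: 224 kbps = 0.224 Mbps.
concert recording: 20.754 Mbps × 7020 s = 145693.1 Mb
sports highlight package: 21.224 Mbps × 1140 s = 24195.4 Mb
interview recording: 7.624 Mbps × 4260 s = 32478.2 Mb
time-lapse clip: 58.624 Mbps × 148 s = 8676.4 Mb
screen recording: 4.724 Mbps × 3420 s = 16156.1 Mb
Total: 227199.1 Mb = 28399.9 MB.
= 28.40 GB.

28.4 GB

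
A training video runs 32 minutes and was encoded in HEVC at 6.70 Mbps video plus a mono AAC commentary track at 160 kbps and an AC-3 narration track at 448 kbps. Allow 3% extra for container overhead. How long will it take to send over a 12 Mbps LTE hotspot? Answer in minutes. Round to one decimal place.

32 min = 1920 s
Audio total: 160 + 448 = 608 kbps = 0.608 Mbps.
Total bitrate: 7.308 Mbps.
File: 7.308 Mbps × 1920 s = 14031.4 Mb.
With 3% container overhead: ×1.03. → 14452.3 Mb.
At 12 Mbps: 14452.3 / 12 = 1204.4 s ≈ 20.1 minutes.

20.1 minutes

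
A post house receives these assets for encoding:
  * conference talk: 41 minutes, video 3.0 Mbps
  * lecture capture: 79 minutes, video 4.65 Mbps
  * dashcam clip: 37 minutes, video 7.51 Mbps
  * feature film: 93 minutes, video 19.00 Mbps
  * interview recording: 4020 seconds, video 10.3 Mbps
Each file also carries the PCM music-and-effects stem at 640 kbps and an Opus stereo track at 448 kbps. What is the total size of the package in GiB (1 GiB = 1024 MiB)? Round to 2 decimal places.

Audio total: 640 + 448 = 1088 kbps = 1.088 Mbps.
conference talk: 4.088 Mbps × 2460 s = 10056.5 Mb
lecture capture: 5.738 Mbps × 4740 s = 27198.1 Mb
dashcam clip: 8.598 Mbps × 2220 s = 19087.6 Mb
feature film: 20.088 Mbps × 5580 s = 112091.0 Mb
interview recording: 11.388 Mbps × 4020 s = 45779.8 Mb
Total: 214213.0 Mb = 26776.6 MB.
= 24.94 GiB.

24.94 GiB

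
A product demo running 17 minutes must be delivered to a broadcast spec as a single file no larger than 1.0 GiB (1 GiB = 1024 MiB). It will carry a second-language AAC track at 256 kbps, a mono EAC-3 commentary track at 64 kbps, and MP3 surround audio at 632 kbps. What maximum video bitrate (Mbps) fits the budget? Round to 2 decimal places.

Budget: 1.0 GiB = 8589.9 Mb.
17 min = 1020 s
Total bitrate budget: 8589.9 Mb / 1020 s = 8.422 Mbps.
Audio total: 256 + 64 + 632 = 952 kbps = 0.952 Mbps.
Video: 8.422 − 0.952 = 7.470 Mbps.

7.47 Mbps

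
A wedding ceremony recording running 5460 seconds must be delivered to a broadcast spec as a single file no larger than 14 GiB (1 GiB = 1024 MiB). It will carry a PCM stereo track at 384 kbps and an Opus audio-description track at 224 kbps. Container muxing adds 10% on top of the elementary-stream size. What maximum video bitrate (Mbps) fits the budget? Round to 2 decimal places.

19.42 Mbps

Budget: 14 GiB = 120259.1 Mb.
Stream payload after overhead: 120259.1 / 1.10 = 109326.4 Mb.
Total bitrate budget: 109326.4 Mb / 5460 s = 20.023 Mbps.
Audio total: 384 + 224 = 608 kbps = 0.608 Mbps.
Video: 20.023 − 0.608 = 19.415 Mbps.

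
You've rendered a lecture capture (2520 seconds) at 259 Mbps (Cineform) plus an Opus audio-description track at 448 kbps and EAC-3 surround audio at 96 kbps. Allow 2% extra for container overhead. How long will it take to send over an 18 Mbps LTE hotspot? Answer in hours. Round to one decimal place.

10.3 hours

Audio total: 448 + 96 = 544 kbps = 0.544 Mbps.
Total bitrate: 259.544 Mbps.
File: 259.544 Mbps × 2520 s = 654050.9 Mb.
With 2% container overhead: ×1.02. → 667131.9 Mb.
At 18 Mbps: 667131.9 / 18 = 37062.9 s ≈ 10.3 hours.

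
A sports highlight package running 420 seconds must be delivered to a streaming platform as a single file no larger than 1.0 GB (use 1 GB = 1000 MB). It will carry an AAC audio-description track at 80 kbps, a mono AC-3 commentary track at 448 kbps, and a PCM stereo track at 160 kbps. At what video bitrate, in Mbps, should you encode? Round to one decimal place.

18.4 Mbps

Budget: 1.0 GB = 8000.0 Mb.
Total bitrate budget: 8000.0 Mb / 420 s = 19.048 Mbps.
Audio total: 80 + 448 + 160 = 688 kbps = 0.688 Mbps.
Video: 19.048 − 0.688 = 18.360 Mbps.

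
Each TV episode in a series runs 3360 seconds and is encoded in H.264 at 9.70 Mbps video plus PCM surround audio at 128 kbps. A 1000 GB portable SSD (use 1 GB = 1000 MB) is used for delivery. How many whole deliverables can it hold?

Audio: 128 kbps = 0.128 Mbps.
Total bitrate: 9.828 Mbps.
Per item: 9.828 Mbps × 3360 s = 33,022 Mb = 4,128 MB.
Capacity: 1000 GB = 8,000,000 Mb; 242.26 items → 242 complete.

242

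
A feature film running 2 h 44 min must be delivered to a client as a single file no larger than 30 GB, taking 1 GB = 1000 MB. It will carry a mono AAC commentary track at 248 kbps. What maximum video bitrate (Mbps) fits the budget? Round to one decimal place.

Budget: 30 GB = 240000.0 Mb.
2 h 44 min = 164 min = 9840 s
Total bitrate budget: 240000.0 Mb / 9840 s = 24.390 Mbps.
Audio: 248 kbps = 0.248 Mbps.
Video: 24.390 − 0.248 = 24.142 Mbps.

24.1 Mbps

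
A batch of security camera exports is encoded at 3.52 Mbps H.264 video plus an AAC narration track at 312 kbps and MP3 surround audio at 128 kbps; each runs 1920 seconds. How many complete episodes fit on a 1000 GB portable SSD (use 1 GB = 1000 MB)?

1052

Audio total: 312 + 128 = 440 kbps = 0.440 Mbps.
Total bitrate: 3.960 Mbps.
Per item: 3.960 Mbps × 1920 s = 7,603 Mb = 950.4 MB.
Capacity: 1000 GB = 8,000,000 Mb; 1052.19 items → 1052 complete.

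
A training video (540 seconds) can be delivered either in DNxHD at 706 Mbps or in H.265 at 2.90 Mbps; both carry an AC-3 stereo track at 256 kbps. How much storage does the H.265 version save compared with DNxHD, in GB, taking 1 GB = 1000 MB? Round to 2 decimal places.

47.46 GB

Audio: 256 kbps = 0.256 Mbps.
DNxHD: 706.256 Mbps × 540 s = 381378.2 Mb = 47.672 GB.
H.265: 3.156 Mbps × 540 s = 1704.2 Mb = 0.213 GB.
Saving: 47.672 − 0.213 = 47.459 GB.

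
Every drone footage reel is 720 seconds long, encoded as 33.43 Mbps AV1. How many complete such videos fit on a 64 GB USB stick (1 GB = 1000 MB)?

Per item: 33.430 Mbps × 720 s = 24,070 Mb = 3,009 MB.
Capacity: 64 GB = 512,000 Mb; 21.27 items → 21 complete.

21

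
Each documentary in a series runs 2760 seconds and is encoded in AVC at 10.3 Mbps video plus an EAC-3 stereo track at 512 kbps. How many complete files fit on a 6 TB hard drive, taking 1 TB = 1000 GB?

1608

Audio: 512 kbps = 0.512 Mbps.
Total bitrate: 10.812 Mbps.
Per item: 10.812 Mbps × 2760 s = 29,841 Mb = 3,730 MB.
Capacity: 6 TB = 48,000,000 Mb; 1608.52 items → 1608 complete.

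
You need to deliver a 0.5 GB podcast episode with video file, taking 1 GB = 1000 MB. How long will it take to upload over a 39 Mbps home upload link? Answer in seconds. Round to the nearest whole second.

File: 0.5 GB = 4000.0 Mb.
At 39 Mbps: 4000.0 / 39 = 102.6 s ≈ 103 seconds.

103 seconds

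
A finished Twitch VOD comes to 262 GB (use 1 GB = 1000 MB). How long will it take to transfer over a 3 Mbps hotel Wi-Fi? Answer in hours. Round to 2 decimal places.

File: 262 GB = 2096000.0 Mb.
At 3 Mbps: 2096000.0 / 3 = 698666.7 s ≈ 194 hours.

194.07 hours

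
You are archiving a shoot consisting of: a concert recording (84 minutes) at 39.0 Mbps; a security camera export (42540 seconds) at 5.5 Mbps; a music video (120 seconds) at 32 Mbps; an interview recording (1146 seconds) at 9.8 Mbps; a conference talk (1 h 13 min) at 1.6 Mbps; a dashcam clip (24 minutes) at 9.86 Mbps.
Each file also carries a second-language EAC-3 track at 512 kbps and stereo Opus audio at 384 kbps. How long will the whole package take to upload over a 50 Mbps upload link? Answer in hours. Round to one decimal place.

Audio total: 512 + 384 = 896 kbps = 0.896 Mbps.
concert recording: 39.896 Mbps × 5040 s = 201075.8 Mb
security camera export: 6.396 Mbps × 42540 s = 272085.8 Mb
music video: 32.896 Mbps × 120 s = 3947.5 Mb
interview recording: 10.696 Mbps × 1146 s = 12257.6 Mb
conference talk: 2.496 Mbps × 4380 s = 10932.5 Mb
dashcam clip: 10.756 Mbps × 1440 s = 15488.6 Mb
Total: 515787.9 Mb = 64473.5 MB.
At 50 Mbps: 515787.9 / 50 = 10316 s ≈ 2.87 hours.

2.9 hours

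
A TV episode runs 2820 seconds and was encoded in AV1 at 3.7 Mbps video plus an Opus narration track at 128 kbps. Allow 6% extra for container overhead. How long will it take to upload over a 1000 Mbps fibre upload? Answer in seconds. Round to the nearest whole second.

11 seconds

Audio: 128 kbps = 0.128 Mbps.
Total bitrate: 3.828 Mbps.
File: 3.828 Mbps × 2820 s = 10795.0 Mb.
With 6% container overhead: ×1.06. → 11442.7 Mb.
At 1000 Mbps: 11442.7 / 1000 = 11.4 s ≈ 11.4 seconds.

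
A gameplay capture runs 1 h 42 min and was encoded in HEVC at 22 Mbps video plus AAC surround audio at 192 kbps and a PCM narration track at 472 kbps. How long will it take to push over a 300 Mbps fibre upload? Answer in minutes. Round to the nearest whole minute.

1 h 42 min = 102 min = 6120 s
Audio total: 192 + 472 = 664 kbps = 0.664 Mbps.
Total bitrate: 22.664 Mbps.
File: 22.664 Mbps × 6120 s = 138703.7 Mb.
At 300 Mbps: 138703.7 / 300 = 462.3 s ≈ 7.71 minutes.

8 minutes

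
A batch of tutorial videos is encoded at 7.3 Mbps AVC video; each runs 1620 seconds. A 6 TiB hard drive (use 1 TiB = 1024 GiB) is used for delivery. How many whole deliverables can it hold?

4462

Per item: 7.300 Mbps × 1620 s = 11,826 Mb = 1,478 MB.
Capacity: 6 TiB = 52,776,558 Mb; 4462.76 items → 4462 complete.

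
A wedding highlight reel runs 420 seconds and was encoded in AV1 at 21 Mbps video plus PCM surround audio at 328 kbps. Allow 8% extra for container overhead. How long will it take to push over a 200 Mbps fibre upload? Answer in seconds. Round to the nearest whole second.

48 seconds

Audio: 328 kbps = 0.328 Mbps.
Total bitrate: 21.328 Mbps.
File: 21.328 Mbps × 420 s = 8957.8 Mb.
With 8% container overhead: ×1.08. → 9674.4 Mb.
At 200 Mbps: 9674.4 / 200 = 48.4 s ≈ 48.4 seconds.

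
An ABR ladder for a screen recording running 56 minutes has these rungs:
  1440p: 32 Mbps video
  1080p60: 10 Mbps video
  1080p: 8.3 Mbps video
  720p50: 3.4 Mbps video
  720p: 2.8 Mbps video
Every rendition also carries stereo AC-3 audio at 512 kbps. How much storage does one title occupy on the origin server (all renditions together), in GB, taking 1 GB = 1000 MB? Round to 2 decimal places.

56 min = 3360 s
Audio: 512 kbps = 0.512 Mbps.
Sum of rendition bitrates: (32+0.512) + (10+0.512) + (8.3+0.512) + (3.4+0.512) + (2.8+0.512) = 59.060 Mbps.
× 3360 s = 198,442 Mb = 24,805 MB = 24.81 GB.

24.81 GB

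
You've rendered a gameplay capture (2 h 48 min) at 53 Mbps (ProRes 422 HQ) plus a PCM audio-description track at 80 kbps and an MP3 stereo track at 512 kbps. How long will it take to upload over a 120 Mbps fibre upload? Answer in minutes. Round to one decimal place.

2 h 48 min = 168 min = 10080 s
Audio total: 80 + 512 = 592 kbps = 0.592 Mbps.
Total bitrate: 53.592 Mbps.
File: 53.592 Mbps × 10080 s = 540207.4 Mb.
At 120 Mbps: 540207.4 / 120 = 4501.7 s ≈ 75 minutes.

75.0 minutes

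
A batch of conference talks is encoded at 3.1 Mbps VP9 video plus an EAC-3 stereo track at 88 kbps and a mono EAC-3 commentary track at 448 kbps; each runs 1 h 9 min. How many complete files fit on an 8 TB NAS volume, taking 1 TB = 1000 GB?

1 h 9 min = 69 min = 4140 s
Audio total: 88 + 448 = 536 kbps = 0.536 Mbps.
Total bitrate: 3.636 Mbps.
Per item: 3.636 Mbps × 4140 s = 15,053 Mb = 1,882 MB.
Capacity: 8 TB = 64,000,000 Mb; 4251.63 items → 4251 complete.

4251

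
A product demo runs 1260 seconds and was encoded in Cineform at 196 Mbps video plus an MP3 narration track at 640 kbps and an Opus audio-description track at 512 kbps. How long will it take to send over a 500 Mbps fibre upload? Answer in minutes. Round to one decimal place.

Audio total: 640 + 512 = 1152 kbps = 1.152 Mbps.
Total bitrate: 197.152 Mbps.
File: 197.152 Mbps × 1260 s = 248411.5 Mb.
At 500 Mbps: 248411.5 / 500 = 496.8 s ≈ 8.28 minutes.

8.3 minutes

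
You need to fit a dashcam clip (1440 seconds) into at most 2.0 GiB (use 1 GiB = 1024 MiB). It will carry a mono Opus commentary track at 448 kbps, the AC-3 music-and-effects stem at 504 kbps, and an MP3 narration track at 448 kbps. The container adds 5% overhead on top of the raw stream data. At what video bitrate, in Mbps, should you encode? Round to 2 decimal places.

9.96 Mbps

Budget: 2.0 GiB = 17179.9 Mb.
Stream payload after overhead: 17179.9 / 1.05 = 16361.8 Mb.
Total bitrate budget: 16361.8 Mb / 1440 s = 11.362 Mbps.
Audio total: 448 + 504 + 448 = 1400 kbps = 1.400 Mbps.
Video: 11.362 − 1.400 = 9.962 Mbps.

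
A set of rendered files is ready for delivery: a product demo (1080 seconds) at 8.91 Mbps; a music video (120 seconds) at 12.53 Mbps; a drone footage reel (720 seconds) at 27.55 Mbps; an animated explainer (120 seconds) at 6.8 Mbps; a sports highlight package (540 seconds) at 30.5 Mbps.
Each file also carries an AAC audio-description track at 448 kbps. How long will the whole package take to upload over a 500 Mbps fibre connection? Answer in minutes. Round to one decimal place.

1.6 minutes

Audio: 448 kbps = 0.448 Mbps.
product demo: 9.358 Mbps × 1080 s = 10106.6 Mb
music video: 12.978 Mbps × 120 s = 1557.4 Mb
drone footage reel: 27.998 Mbps × 720 s = 20158.6 Mb
animated explainer: 7.248 Mbps × 120 s = 869.8 Mb
sports highlight package: 30.948 Mbps × 540 s = 16711.9 Mb
Total: 49404.2 Mb = 6175.5 MB.
At 500 Mbps: 49404.2 / 500 = 99 s ≈ 1.65 minutes.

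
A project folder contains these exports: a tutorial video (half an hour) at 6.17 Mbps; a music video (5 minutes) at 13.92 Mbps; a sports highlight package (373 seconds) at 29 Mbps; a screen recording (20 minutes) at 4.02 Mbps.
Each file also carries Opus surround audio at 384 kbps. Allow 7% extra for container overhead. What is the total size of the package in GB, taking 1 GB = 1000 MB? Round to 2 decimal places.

4.32 GB

Audio: 384 kbps = 0.384 Mbps.
tutorial video: 6.554 Mbps × 1800 s × 1.07 = 12623.0 Mb
music video: 14.304 Mbps × 300 s × 1.07 = 4591.6 Mb
sports highlight package: 29.384 Mbps × 373 s × 1.07 = 11727.4 Mb
screen recording: 4.404 Mbps × 1200 s × 1.07 = 5654.7 Mb
Total: 34596.8 Mb = 4324.6 MB.
= 4.325 GB.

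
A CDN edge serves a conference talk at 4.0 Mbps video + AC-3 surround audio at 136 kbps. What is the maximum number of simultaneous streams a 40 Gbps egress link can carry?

9671

Audio: 136 kbps = 0.136 Mbps.
Per-viewer media rate: 4.136 Mbps.
40 Gbps = 40,000 Mbps; 40,000 / 4.136 = 9671.18 → 9671 viewers.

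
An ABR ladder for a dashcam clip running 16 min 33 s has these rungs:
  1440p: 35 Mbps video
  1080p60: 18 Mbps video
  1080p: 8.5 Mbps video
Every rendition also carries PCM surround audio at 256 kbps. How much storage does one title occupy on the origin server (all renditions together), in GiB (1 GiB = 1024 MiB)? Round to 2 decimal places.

7.20 GiB

16 min 33 s = 993 s
Audio: 256 kbps = 0.256 Mbps.
Sum of rendition bitrates: (35+0.256) + (18+0.256) + (8.5+0.256) = 62.268 Mbps.
× 993 s = 61,832 Mb = 7,729 MB = 7.198 GiB.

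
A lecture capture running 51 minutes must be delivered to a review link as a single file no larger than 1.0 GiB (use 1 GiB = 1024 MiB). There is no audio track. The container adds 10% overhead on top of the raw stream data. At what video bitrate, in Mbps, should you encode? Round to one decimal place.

Budget: 1.0 GiB = 8589.9 Mb.
Stream payload after overhead: 8589.9 / 1.10 = 7809.0 Mb.
51 min = 3060 s
Total bitrate budget: 7809.0 Mb / 3060 s = 2.552 Mbps.

2.6 Mbps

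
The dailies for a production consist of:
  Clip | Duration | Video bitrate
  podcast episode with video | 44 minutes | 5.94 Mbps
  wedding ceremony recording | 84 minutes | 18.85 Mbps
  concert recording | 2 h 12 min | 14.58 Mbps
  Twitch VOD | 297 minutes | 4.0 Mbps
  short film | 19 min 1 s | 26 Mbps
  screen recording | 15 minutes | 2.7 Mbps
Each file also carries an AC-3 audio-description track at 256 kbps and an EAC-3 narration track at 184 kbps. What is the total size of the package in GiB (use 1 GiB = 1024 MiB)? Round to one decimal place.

Audio total: 256 + 184 = 440 kbps = 0.440 Mbps.
podcast episode with video: 6.380 Mbps × 2640 s = 16843.2 Mb
wedding ceremony recording: 19.290 Mbps × 5040 s = 97221.6 Mb
concert recording: 15.020 Mbps × 7920 s = 118958.4 Mb
Twitch VOD: 4.440 Mbps × 17820 s = 79120.8 Mb
short film: 26.440 Mbps × 1141 s = 30168.0 Mb
screen recording: 3.140 Mbps × 900 s = 2826.0 Mb
Total: 345138.0 Mb = 43142.3 MB.
= 40.18 GiB.

40.2 GiB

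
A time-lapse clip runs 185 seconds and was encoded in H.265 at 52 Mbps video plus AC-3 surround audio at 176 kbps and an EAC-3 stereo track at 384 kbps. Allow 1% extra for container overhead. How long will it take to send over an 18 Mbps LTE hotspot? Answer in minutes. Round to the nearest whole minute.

Audio total: 176 + 384 = 560 kbps = 0.560 Mbps.
Total bitrate: 52.560 Mbps.
File: 52.560 Mbps × 185 s = 9723.6 Mb.
With 1% container overhead: ×1.01. → 9820.8 Mb.
At 18 Mbps: 9820.8 / 18 = 545.6 s ≈ 9.09 minutes.

9 minutes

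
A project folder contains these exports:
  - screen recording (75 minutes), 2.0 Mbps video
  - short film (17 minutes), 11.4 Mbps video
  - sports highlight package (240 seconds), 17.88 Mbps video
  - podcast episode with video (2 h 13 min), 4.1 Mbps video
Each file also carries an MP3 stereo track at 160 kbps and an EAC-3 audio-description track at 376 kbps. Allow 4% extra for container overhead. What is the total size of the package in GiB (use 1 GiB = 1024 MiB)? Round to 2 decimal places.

7.87 GiB

Audio total: 160 + 376 = 536 kbps = 0.536 Mbps.
screen recording: 2.536 Mbps × 4500 s × 1.04 = 11868.5 Mb
short film: 11.936 Mbps × 1020 s × 1.04 = 12661.7 Mb
sports highlight package: 18.416 Mbps × 240 s × 1.04 = 4596.6 Mb
podcast episode with video: 4.636 Mbps × 7980 s × 1.04 = 38475.1 Mb
Total: 67601.9 Mb = 8450.2 MB.
= 7.870 GiB.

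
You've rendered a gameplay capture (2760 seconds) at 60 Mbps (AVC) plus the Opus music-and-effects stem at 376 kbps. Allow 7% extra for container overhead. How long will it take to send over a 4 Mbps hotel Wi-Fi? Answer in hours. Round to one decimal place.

Audio: 376 kbps = 0.376 Mbps.
Total bitrate: 60.376 Mbps.
File: 60.376 Mbps × 2760 s = 166637.8 Mb.
With 7% container overhead: ×1.07. → 178302.4 Mb.
At 4 Mbps: 178302.4 / 4 = 44575.6 s ≈ 12.4 hours.

12.4 hours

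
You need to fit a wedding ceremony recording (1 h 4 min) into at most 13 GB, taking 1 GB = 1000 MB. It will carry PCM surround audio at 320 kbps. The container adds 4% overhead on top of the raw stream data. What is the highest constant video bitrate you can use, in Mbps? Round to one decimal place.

25.7 Mbps

Budget: 13 GB = 104000.0 Mb.
Stream payload after overhead: 104000.0 / 1.04 = 100000.0 Mb.
1 h 4 min = 64 min = 3840 s
Total bitrate budget: 100000.0 Mb / 3840 s = 26.042 Mbps.
Audio: 320 kbps = 0.320 Mbps.
Video: 26.042 − 0.320 = 25.722 Mbps.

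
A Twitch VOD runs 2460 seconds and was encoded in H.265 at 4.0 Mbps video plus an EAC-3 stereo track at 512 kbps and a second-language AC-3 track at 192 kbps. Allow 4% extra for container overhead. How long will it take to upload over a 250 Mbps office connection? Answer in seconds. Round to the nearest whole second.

48 seconds

Audio total: 512 + 192 = 704 kbps = 0.704 Mbps.
Total bitrate: 4.704 Mbps.
File: 4.704 Mbps × 2460 s = 11571.8 Mb.
With 4% container overhead: ×1.04. → 12034.7 Mb.
At 250 Mbps: 12034.7 / 250 = 48.1 s ≈ 48.1 seconds.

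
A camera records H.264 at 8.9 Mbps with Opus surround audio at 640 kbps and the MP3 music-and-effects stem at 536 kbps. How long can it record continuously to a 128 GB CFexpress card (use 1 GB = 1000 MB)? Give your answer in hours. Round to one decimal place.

28.2 hours

Audio total: 640 + 536 = 1176 kbps = 1.176 Mbps.
Total bitrate: 8.9 + 1.176 = 10.076 Mbps.
Capacity: 128 GB = 1,024,000 Mb.
Recording time: 1,024,000 / 10.076 = 101,628 s ≈ 28.2 hours.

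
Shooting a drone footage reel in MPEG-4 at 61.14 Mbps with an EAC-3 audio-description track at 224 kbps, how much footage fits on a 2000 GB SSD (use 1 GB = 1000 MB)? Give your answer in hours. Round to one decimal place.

Audio: 224 kbps = 0.224 Mbps.
Total bitrate: 61.14 + 0.224 = 61.364 Mbps.
Capacity: 2000 GB = 16,000,000 Mb.
Recording time: 16,000,000 / 61.364 = 260,739 s ≈ 72.4 hours.

72.4 hours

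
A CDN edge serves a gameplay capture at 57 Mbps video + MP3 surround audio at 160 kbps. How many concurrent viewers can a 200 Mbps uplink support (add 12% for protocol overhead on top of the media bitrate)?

Audio: 160 kbps = 0.160 Mbps.
Per-viewer media rate: 57.160 Mbps.
On the wire with 12% overhead: 64.019 Mbps.
200 Mbps = 200.0 Mbps; 200.0 / 64.019 = 3.12 → 3 viewers.

3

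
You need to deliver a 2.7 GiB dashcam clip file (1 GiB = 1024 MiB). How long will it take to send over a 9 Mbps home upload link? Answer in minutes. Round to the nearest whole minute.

File: 2.7 GiB = 23192.8 Mb.
At 9 Mbps: 23192.8 / 9 = 2577.0 s ≈ 42.9 minutes.

43 minutes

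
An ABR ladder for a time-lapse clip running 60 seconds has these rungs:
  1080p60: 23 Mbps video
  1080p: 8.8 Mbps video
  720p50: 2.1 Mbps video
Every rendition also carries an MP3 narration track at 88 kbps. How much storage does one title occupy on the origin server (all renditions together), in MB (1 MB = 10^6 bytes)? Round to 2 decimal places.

Audio: 88 kbps = 0.088 Mbps.
Sum of rendition bitrates: (23+0.088) + (8.8+0.088) + (2.1+0.088) = 34.164 Mbps.
× 60 s = 2,050 Mb = 256.2 MB = 256.2 MB.

256.23 MB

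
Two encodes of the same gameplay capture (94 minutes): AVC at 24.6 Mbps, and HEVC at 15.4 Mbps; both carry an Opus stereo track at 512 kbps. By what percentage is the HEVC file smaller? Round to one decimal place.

36.6%

94 min = 5640 s
Audio: 512 kbps = 0.512 Mbps.
AVC: 25.112 Mbps × 5640 s = 141631.7 Mb = 17.704 GB.
HEVC: 15.912 Mbps × 5640 s = 89743.7 Mb = 11.218 GB.
Reduction: (1 − 11.218/17.704) × 100 = 36.64%.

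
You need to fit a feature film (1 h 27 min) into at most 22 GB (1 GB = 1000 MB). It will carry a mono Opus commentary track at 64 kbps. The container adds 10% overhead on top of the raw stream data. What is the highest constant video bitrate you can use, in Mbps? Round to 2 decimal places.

30.59 Mbps

Budget: 22 GB = 176000.0 Mb.
Stream payload after overhead: 176000.0 / 1.10 = 160000.0 Mb.
1 h 27 min = 87 min = 5220 s
Total bitrate budget: 160000.0 Mb / 5220 s = 30.651 Mbps.
Audio: 64 kbps = 0.064 Mbps.
Video: 30.651 − 0.064 = 30.587 Mbps.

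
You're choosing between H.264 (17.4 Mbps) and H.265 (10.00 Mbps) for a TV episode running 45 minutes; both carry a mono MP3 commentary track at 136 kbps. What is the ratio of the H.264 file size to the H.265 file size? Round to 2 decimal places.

45 min = 2700 s
Audio: 136 kbps = 0.136 Mbps.
H.264: 17.536 Mbps × 2700 s = 47347.2 Mb = 5.512 GiB.
H.265: 10.136 Mbps × 2700 s = 27367.2 Mb = 3.186 GiB.
Ratio: 5.512 / 3.186 = 1.730.

1.73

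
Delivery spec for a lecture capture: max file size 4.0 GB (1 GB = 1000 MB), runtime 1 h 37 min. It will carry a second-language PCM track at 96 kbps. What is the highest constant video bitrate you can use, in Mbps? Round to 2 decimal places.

5.40 Mbps

Budget: 4.0 GB = 32000.0 Mb.
1 h 37 min = 97 min = 5820 s
Total bitrate budget: 32000.0 Mb / 5820 s = 5.498 Mbps.
Audio: 96 kbps = 0.096 Mbps.
Video: 5.498 − 0.096 = 5.402 Mbps.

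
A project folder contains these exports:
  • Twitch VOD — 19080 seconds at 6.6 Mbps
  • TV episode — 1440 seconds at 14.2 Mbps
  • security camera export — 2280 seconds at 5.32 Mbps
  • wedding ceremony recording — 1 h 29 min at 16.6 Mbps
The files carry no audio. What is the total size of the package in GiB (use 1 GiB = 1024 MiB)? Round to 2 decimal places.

Twitch VOD: 6.600 Mbps × 19080 s = 125928.0 Mb
TV episode: 14.200 Mbps × 1440 s = 20448.0 Mb
security camera export: 5.320 Mbps × 2280 s = 12129.6 Mb
wedding ceremony recording: 16.600 Mbps × 5340 s = 88644.0 Mb
Total: 247149.6 Mb = 30893.7 MB.
= 28.77 GiB.

28.77 GiB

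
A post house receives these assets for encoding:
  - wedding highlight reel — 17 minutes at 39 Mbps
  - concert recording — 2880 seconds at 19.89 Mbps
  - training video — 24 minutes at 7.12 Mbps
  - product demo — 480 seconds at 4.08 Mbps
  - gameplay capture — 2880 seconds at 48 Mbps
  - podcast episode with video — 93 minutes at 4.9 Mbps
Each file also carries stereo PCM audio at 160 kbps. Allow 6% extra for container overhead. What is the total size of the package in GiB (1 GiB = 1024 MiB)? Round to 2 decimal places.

Audio: 160 kbps = 0.160 Mbps.
wedding highlight reel: 39.160 Mbps × 1020 s × 1.06 = 42339.8 Mb
concert recording: 20.050 Mbps × 2880 s × 1.06 = 61208.6 Mb
training video: 7.280 Mbps × 1440 s × 1.06 = 11112.2 Mb
product demo: 4.240 Mbps × 480 s × 1.06 = 2157.3 Mb
gameplay capture: 48.160 Mbps × 2880 s × 1.06 = 147022.8 Mb
podcast episode with video: 5.060 Mbps × 5580 s × 1.06 = 29928.9 Mb
Total: 293769.7 Mb = 36721.2 MB.
= 34.20 GiB.

34.20 GiB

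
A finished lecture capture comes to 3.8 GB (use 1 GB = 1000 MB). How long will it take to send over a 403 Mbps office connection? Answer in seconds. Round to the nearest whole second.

File: 3.8 GB = 30400.0 Mb.
At 403 Mbps: 30400.0 / 403 = 75.4 s ≈ 75.4 seconds.

75 seconds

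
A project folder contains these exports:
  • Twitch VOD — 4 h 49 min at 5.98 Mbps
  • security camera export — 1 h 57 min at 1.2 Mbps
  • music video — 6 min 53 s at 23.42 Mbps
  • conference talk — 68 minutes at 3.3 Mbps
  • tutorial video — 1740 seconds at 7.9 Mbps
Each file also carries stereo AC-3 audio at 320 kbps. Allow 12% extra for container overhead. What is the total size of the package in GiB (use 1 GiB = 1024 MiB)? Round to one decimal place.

20.7 GiB

Audio: 320 kbps = 0.320 Mbps.
Twitch VOD: 6.300 Mbps × 17340 s × 1.12 = 122351.0 Mb
security camera export: 1.520 Mbps × 7020 s × 1.12 = 11950.8 Mb
music video: 23.740 Mbps × 413 s × 1.12 = 10981.2 Mb
conference talk: 3.620 Mbps × 4080 s × 1.12 = 16542.0 Mb
tutorial video: 8.220 Mbps × 1740 s × 1.12 = 16019.1 Mb
Total: 177844.2 Mb = 22230.5 MB.
= 20.70 GiB.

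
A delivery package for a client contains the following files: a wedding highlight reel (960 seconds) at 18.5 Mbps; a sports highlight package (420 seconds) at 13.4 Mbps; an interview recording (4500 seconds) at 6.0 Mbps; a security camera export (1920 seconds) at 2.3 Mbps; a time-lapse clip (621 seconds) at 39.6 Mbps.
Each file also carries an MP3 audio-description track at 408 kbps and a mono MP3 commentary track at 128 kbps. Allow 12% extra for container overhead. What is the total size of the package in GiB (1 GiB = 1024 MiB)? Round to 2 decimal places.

Audio total: 408 + 128 = 536 kbps = 0.536 Mbps.
wedding highlight reel: 19.036 Mbps × 960 s × 1.12 = 20467.5 Mb
sports highlight package: 13.936 Mbps × 420 s × 1.12 = 6555.5 Mb
interview recording: 6.536 Mbps × 4500 s × 1.12 = 32941.4 Mb
security camera export: 2.836 Mbps × 1920 s × 1.12 = 6098.5 Mb
time-lapse clip: 40.136 Mbps × 621 s × 1.12 = 27915.4 Mb
Total: 93978.4 Mb = 11747.3 MB.
= 10.94 GiB.

10.94 GiB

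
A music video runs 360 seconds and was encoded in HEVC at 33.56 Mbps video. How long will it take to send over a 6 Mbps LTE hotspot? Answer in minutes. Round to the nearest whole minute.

File: 33.560 Mbps × 360 s = 12081.6 Mb.
At 6 Mbps: 12081.6 / 6 = 2013.6 s ≈ 33.6 minutes.

34 minutes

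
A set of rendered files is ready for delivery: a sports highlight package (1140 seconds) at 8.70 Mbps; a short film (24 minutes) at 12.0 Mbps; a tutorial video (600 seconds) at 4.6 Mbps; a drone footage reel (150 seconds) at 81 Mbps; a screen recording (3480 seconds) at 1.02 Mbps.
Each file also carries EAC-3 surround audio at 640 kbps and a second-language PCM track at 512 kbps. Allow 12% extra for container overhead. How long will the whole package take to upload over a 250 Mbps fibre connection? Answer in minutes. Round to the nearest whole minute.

4 minutes

Audio total: 640 + 512 = 1152 kbps = 1.152 Mbps.
sports highlight package: 9.852 Mbps × 1140 s × 1.12 = 12579.0 Mb
short film: 13.152 Mbps × 1440 s × 1.12 = 21211.5 Mb
tutorial video: 5.752 Mbps × 600 s × 1.12 = 3865.3 Mb
drone footage reel: 82.152 Mbps × 150 s × 1.12 = 13801.5 Mb
screen recording: 2.172 Mbps × 3480 s × 1.12 = 8465.6 Mb
Total: 59923.0 Mb = 7490.4 MB.
At 250 Mbps: 59923.0 / 250 = 240 s ≈ 3.99 minutes.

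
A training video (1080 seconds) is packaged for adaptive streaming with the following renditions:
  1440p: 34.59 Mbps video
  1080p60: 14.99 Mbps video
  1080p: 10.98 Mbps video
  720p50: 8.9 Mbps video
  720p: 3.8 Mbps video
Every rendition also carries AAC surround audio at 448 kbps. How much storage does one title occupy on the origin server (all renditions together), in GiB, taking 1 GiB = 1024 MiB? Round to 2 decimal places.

9.49 GiB

Audio: 448 kbps = 0.448 Mbps.
Sum of rendition bitrates: (34.59+0.448) + (14.99+0.448) + (10.98+0.448) + (8.9+0.448) + (3.8+0.448) = 75.500 Mbps.
× 1080 s = 81,540 Mb = 10,192 MB = 9.493 GiB.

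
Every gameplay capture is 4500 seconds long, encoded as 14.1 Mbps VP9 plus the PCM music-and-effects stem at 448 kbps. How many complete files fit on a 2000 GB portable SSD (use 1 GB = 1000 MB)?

Audio: 448 kbps = 0.448 Mbps.
Total bitrate: 14.548 Mbps.
Per item: 14.548 Mbps × 4500 s = 65,466 Mb = 8,183 MB.
Capacity: 2000 GB = 16,000,000 Mb; 244.40 items → 244 complete.

244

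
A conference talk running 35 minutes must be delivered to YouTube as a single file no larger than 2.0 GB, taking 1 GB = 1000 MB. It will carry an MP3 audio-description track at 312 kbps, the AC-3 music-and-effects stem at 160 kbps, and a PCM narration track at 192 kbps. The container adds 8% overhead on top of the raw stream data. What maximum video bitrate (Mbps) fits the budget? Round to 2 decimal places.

Budget: 2.0 GB = 16000.0 Mb.
Stream payload after overhead: 16000.0 / 1.08 = 14814.8 Mb.
35 min = 2100 s
Total bitrate budget: 14814.8 Mb / 2100 s = 7.055 Mbps.
Audio total: 312 + 160 + 192 = 664 kbps = 0.664 Mbps.
Video: 7.055 − 0.664 = 6.391 Mbps.

6.39 Mbps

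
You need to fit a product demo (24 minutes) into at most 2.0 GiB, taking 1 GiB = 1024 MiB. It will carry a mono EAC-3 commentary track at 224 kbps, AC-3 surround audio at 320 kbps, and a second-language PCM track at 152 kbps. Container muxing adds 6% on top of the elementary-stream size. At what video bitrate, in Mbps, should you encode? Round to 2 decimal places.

10.56 Mbps

Budget: 2.0 GiB = 17179.9 Mb.
Stream payload after overhead: 17179.9 / 1.06 = 16207.4 Mb.
24 min = 1440 s
Total bitrate budget: 16207.4 Mb / 1440 s = 11.255 Mbps.
Audio total: 224 + 320 + 152 = 696 kbps = 0.696 Mbps.
Video: 11.255 − 0.696 = 10.559 Mbps.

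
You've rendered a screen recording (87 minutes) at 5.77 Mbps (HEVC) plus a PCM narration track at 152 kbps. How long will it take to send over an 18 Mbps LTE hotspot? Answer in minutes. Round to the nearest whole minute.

87 min = 5220 s
Audio: 152 kbps = 0.152 Mbps.
Total bitrate: 5.922 Mbps.
File: 5.922 Mbps × 5220 s = 30912.8 Mb.
At 18 Mbps: 30912.8 / 18 = 1717.4 s ≈ 28.6 minutes.

29 minutes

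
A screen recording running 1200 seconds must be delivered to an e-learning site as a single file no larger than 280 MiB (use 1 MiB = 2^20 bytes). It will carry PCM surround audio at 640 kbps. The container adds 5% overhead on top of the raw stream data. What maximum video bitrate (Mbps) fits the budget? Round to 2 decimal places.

1.22 Mbps

Budget: 280 MiB = 2348.8 Mb.
Stream payload after overhead: 2348.8 / 1.05 = 2237.0 Mb.
Total bitrate budget: 2237.0 Mb / 1200 s = 1.864 Mbps.
Audio: 640 kbps = 0.640 Mbps.
Video: 1.864 − 0.640 = 1.224 Mbps.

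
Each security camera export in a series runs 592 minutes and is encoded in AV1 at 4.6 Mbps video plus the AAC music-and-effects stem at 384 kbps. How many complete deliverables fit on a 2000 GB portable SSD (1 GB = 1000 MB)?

592 min = 35520 s
Audio: 384 kbps = 0.384 Mbps.
Total bitrate: 4.984 Mbps.
Per item: 4.984 Mbps × 35520 s = 177,032 Mb = 22,129 MB.
Capacity: 2000 GB = 16,000,000 Mb; 90.38 items → 90 complete.

90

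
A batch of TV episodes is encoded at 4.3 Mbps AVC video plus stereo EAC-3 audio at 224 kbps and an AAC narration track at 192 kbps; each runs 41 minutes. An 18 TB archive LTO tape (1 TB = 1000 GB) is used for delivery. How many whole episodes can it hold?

41 min = 2460 s
Audio total: 224 + 192 = 416 kbps = 0.416 Mbps.
Total bitrate: 4.716 Mbps.
Per item: 4.716 Mbps × 2460 s = 11,601 Mb = 1,450 MB.
Capacity: 18 TB = 144,000,000 Mb; 12412.34 items → 12412 complete.

12412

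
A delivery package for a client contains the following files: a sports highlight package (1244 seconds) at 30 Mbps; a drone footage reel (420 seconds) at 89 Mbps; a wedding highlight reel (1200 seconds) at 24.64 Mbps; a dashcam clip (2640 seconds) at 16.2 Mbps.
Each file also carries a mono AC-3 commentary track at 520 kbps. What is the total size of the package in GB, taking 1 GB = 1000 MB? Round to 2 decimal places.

18.74 GB

Audio: 520 kbps = 0.520 Mbps.
sports highlight package: 30.520 Mbps × 1244 s = 37966.9 Mb
drone footage reel: 89.520 Mbps × 420 s = 37598.4 Mb
wedding highlight reel: 25.160 Mbps × 1200 s = 30192.0 Mb
dashcam clip: 16.720 Mbps × 2640 s = 44140.8 Mb
Total: 149898.1 Mb = 18737.3 MB.
= 18.74 GB.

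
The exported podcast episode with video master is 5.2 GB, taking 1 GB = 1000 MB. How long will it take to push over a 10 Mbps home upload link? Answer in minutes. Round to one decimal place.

File: 5.2 GB = 41600.0 Mb.
At 10 Mbps: 41600.0 / 10 = 4160.0 s ≈ 69.3 minutes.

69.3 minutes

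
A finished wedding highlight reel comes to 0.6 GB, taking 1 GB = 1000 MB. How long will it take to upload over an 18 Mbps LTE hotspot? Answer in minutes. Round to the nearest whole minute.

4 minutes

File: 0.6 GB = 4800.0 Mb.
At 18 Mbps: 4800.0 / 18 = 266.7 s ≈ 4.44 minutes.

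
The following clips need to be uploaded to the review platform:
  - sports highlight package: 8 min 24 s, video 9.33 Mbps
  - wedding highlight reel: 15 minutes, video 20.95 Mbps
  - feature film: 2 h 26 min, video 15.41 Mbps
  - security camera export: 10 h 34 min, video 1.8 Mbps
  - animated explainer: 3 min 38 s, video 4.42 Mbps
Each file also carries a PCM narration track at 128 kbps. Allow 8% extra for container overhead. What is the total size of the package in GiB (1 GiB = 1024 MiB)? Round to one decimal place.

Audio: 128 kbps = 0.128 Mbps.
sports highlight package: 9.458 Mbps × 504 s × 1.08 = 5148.2 Mb
wedding highlight reel: 21.078 Mbps × 900 s × 1.08 = 20487.8 Mb
feature film: 15.538 Mbps × 8760 s × 1.08 = 147001.9 Mb
security camera export: 1.928 Mbps × 38040 s × 1.08 = 79208.4 Mb
animated explainer: 4.548 Mbps × 218 s × 1.08 = 1070.8 Mb
Total: 252917.1 Mb = 31614.6 MB.
= 29.44 GiB.

29.4 GiB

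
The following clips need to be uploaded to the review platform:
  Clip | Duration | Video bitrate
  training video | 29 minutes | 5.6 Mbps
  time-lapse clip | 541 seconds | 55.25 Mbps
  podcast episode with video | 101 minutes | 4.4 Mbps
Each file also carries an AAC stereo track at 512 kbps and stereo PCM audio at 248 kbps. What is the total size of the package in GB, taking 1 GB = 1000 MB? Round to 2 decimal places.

Audio total: 512 + 248 = 760 kbps = 0.760 Mbps.
training video: 6.360 Mbps × 1740 s = 11066.4 Mb
time-lapse clip: 56.010 Mbps × 541 s = 30301.4 Mb
podcast episode with video: 5.160 Mbps × 6060 s = 31269.6 Mb
Total: 72637.4 Mb = 9079.7 MB.
= 9.080 GB.

9.08 GB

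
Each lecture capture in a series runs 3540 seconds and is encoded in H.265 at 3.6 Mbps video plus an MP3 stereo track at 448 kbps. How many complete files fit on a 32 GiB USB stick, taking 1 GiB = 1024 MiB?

19

Audio: 448 kbps = 0.448 Mbps.
Total bitrate: 4.048 Mbps.
Per item: 4.048 Mbps × 3540 s = 14,330 Mb = 1,791 MB.
Capacity: 32 GiB = 274,878 Mb; 19.18 items → 19 complete.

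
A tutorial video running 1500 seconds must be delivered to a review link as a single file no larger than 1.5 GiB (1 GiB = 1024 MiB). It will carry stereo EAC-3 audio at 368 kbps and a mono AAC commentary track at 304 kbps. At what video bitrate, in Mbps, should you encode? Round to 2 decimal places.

7.92 Mbps

Budget: 1.5 GiB = 12884.9 Mb.
Total bitrate budget: 12884.9 Mb / 1500 s = 8.590 Mbps.
Audio total: 368 + 304 = 672 kbps = 0.672 Mbps.
Video: 8.590 − 0.672 = 7.918 Mbps.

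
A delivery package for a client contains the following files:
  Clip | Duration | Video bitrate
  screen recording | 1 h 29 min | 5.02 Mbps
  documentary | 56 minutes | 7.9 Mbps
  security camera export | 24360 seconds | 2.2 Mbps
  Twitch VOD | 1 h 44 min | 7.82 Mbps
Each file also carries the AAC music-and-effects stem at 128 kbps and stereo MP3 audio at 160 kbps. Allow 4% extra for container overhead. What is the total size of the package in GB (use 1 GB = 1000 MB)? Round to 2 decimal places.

Audio total: 128 + 160 = 288 kbps = 0.288 Mbps.
screen recording: 5.308 Mbps × 5340 s × 1.04 = 29478.5 Mb
documentary: 8.188 Mbps × 3360 s × 1.04 = 28612.1 Mb
security camera export: 2.488 Mbps × 24360 s × 1.04 = 63032.0 Mb
Twitch VOD: 8.108 Mbps × 6240 s × 1.04 = 52617.7 Mb
Total: 173740.3 Mb = 21717.5 MB.
= 21.72 GB.

21.72 GB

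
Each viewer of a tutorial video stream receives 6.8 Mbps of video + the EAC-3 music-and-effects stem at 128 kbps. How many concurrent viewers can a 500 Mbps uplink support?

Audio: 128 kbps = 0.128 Mbps.
Per-viewer media rate: 6.928 Mbps.
500 Mbps = 500.0 Mbps; 500.0 / 6.928 = 72.17 → 72 viewers.

72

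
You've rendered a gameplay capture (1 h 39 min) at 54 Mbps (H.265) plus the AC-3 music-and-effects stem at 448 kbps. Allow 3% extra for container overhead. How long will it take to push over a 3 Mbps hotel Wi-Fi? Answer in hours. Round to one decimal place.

1 h 39 min = 99 min = 5940 s
Audio: 448 kbps = 0.448 Mbps.
Total bitrate: 54.448 Mbps.
File: 54.448 Mbps × 5940 s = 323421.1 Mb.
With 3% container overhead: ×1.03. → 333123.8 Mb.
At 3 Mbps: 333123.8 / 3 = 111041.3 s ≈ 30.8 hours.

30.8 hours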